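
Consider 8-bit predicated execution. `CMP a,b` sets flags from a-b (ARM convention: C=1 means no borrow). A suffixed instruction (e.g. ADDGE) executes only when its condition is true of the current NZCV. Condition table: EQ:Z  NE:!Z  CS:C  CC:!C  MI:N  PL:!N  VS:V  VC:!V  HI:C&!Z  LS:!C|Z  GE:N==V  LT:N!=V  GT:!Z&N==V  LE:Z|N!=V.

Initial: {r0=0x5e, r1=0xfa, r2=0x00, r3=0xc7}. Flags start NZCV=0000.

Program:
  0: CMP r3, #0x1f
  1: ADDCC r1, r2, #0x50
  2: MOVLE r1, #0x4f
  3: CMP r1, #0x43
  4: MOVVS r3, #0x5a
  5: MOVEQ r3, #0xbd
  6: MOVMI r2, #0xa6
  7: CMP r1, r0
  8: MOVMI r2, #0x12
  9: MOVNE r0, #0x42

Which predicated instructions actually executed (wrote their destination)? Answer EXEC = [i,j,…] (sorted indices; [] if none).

EXEC = [2,8,9]

0: ✓ CMP  NZCV=1010
1: · ADDCC
2: ✓ MOVLE  r1←0x4f
3: ✓ CMP  NZCV=0010
4: · MOVVS
5: · MOVEQ
6: · MOVMI
7: ✓ CMP  NZCV=1000
8: ✓ MOVMI  r2←0x12
9: ✓ MOVNE  r0←0x42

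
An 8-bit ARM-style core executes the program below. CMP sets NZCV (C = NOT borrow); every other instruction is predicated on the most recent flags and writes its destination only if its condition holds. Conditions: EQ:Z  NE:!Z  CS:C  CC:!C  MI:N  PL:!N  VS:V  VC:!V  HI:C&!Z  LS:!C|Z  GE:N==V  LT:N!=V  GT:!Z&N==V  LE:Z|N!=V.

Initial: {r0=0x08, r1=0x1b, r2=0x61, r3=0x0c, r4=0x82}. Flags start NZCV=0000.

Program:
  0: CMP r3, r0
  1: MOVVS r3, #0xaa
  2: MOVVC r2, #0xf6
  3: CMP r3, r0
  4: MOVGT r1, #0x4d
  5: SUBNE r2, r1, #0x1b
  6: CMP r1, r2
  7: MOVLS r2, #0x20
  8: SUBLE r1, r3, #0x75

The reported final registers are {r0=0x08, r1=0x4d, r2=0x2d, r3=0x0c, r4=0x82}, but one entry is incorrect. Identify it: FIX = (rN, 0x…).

FIX = (r2, 0x32)

[0] flags=0010 → (cmp)
[1] flags=0010 VS?F → skip
[2] flags=0010 VC?T → r2=0xf6
[3] flags=0010 → (cmp)
[4] flags=0010 GT?T → r1=0x4d
[5] flags=0010 NE?T → r2=0x32
[6] flags=0010 → (cmp)
[7] flags=0010 LS?F → skip
[8] flags=0010 LE?F → skip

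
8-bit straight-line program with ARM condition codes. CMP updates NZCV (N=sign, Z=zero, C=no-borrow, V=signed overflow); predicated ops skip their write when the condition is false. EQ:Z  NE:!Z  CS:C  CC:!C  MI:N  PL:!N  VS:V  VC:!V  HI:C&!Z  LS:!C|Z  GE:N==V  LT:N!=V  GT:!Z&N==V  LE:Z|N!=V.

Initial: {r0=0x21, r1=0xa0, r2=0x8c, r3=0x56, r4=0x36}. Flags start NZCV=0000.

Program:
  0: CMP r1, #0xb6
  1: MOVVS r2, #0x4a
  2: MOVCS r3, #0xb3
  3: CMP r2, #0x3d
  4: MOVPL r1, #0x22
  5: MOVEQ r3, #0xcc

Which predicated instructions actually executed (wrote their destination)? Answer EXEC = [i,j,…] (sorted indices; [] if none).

EXEC = [4]

[0] flags=1000 → (cmp)
[1] flags=1000 VS?F → skip
[2] flags=1000 CS?F → skip
[3] flags=0011 → (cmp)
[4] flags=0011 PL?T → r1=0x22
[5] flags=0011 EQ?F → skip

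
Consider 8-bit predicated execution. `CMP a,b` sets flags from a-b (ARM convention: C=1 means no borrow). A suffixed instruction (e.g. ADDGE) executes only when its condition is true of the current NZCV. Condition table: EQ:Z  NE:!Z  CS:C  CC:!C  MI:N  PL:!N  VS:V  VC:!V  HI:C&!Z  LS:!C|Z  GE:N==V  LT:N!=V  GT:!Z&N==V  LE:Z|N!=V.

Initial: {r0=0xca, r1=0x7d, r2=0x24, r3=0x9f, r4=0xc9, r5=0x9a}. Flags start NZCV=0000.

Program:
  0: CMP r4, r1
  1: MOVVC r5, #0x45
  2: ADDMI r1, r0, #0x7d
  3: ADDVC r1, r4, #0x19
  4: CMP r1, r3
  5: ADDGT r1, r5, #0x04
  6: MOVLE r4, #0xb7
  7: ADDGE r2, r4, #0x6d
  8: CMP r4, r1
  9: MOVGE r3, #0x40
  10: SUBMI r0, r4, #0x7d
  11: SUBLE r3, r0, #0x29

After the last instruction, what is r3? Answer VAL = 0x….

[0] flags=0011 → (cmp)
[1] flags=0011 VC?F → skip
[2] flags=0011 MI?F → skip
[3] flags=0011 VC?F → skip
[4] flags=1001 → (cmp)
[5] flags=1001 GT?T → r1=0x9e
[6] flags=1001 LE?F → skip
[7] flags=1001 GE?T → r2=0x36
[8] flags=0010 → (cmp)
[9] flags=0010 GE?T → r3=0x40
[10] flags=0010 MI?F → skip
[11] flags=0010 LE?F → skip

VAL = 0x40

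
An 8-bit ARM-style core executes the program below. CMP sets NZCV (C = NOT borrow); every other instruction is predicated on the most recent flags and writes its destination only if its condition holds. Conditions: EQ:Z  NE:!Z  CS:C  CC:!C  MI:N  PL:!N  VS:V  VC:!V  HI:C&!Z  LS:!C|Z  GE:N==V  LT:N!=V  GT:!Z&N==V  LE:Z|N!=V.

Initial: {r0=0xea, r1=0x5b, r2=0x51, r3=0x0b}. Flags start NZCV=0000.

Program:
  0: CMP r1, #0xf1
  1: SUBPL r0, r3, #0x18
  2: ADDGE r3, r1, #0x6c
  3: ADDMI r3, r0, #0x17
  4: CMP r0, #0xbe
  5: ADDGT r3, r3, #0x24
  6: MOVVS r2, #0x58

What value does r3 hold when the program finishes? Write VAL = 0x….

[0] flags=0000 → (cmp)
[1] flags=0000 PL?T → r0=0xf3
[2] flags=0000 GE?T → r3=0xc7
[3] flags=0000 MI?F → skip
[4] flags=0010 → (cmp)
[5] flags=0010 GT?T → r3=0xeb
[6] flags=0010 VS?F → skip

VAL = 0xeb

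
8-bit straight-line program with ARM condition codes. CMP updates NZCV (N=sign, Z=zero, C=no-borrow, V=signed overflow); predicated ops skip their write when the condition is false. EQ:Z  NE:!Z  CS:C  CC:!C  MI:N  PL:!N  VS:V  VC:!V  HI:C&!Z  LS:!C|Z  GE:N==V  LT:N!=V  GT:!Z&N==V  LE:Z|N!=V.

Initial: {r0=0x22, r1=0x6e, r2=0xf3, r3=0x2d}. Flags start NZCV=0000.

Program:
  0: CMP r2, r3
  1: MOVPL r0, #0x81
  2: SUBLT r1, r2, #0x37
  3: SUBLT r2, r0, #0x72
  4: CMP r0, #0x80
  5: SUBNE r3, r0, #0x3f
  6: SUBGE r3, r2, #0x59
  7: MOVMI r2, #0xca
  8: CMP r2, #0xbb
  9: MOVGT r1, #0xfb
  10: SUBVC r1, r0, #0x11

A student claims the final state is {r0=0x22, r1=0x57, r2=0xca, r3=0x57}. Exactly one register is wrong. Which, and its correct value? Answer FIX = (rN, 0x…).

FIX = (r1, 0x11)

[0] flags=1010 → (cmp)
[1] flags=1010 PL?F → skip
[2] flags=1010 LT?T → r1=0xbc
[3] flags=1010 LT?T → r2=0xb0
[4] flags=1001 → (cmp)
[5] flags=1001 NE?T → r3=0xe3
[6] flags=1001 GE?T → r3=0x57
[7] flags=1001 MI?T → r2=0xca
[8] flags=0010 → (cmp)
[9] flags=0010 GT?T → r1=0xfb
[10] flags=0010 VC?T → r1=0x11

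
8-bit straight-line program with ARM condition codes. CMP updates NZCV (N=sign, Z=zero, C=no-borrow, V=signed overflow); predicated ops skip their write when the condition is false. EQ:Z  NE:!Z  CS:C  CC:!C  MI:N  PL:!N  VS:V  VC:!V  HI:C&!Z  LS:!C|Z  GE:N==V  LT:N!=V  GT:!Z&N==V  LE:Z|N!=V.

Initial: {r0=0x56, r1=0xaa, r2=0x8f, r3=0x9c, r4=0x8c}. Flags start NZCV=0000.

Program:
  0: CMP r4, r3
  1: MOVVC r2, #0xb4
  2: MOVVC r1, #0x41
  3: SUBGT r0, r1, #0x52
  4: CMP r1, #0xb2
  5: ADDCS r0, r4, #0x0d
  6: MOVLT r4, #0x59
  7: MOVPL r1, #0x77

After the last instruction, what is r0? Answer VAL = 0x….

VAL = 0x56

0: ✓ CMP  NZCV=1000
1: ✓ MOVVC  r2←0xb4
2: ✓ MOVVC  r1←0x41
3: · SUBGT
4: ✓ CMP  NZCV=1001
5: · ADDCS
6: · MOVLT
7: · MOVPL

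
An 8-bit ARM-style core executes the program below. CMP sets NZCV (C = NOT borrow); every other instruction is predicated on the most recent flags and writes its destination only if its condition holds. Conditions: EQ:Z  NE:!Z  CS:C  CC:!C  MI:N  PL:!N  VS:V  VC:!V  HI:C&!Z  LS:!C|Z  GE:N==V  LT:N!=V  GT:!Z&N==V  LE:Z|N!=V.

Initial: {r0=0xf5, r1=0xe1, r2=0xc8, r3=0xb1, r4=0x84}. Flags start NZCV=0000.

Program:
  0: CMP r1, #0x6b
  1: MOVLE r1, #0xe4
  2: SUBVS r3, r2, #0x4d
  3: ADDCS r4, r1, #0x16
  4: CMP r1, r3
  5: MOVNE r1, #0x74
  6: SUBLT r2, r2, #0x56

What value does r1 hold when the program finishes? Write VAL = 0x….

[0] flags=0011 → (cmp)
[1] flags=0011 LE?T → r1=0xe4
[2] flags=0011 VS?T → r3=0x7b
[3] flags=0011 CS?T → r4=0xfa
[4] flags=0011 → (cmp)
[5] flags=0011 NE?T → r1=0x74
[6] flags=0011 LT?T → r2=0x72

VAL = 0x74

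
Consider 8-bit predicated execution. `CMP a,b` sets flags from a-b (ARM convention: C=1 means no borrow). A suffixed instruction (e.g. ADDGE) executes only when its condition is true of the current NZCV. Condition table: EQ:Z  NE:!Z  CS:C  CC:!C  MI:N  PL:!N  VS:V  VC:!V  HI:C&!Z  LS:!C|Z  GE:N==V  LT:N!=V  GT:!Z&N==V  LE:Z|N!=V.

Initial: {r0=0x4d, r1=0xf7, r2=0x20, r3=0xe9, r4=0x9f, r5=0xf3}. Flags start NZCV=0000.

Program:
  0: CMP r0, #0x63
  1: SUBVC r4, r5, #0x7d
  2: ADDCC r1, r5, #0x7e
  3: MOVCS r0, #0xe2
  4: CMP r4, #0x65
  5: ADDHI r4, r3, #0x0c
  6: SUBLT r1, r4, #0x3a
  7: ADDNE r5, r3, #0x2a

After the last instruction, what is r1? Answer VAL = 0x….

0: ✓ CMP  NZCV=1000
1: ✓ SUBVC  r4←0x76
2: ✓ ADDCC  r1←0x71
3: · MOVCS
4: ✓ CMP  NZCV=0010
5: ✓ ADDHI  r4←0xf5
6: · SUBLT
7: ✓ ADDNE  r5←0x13

VAL = 0x71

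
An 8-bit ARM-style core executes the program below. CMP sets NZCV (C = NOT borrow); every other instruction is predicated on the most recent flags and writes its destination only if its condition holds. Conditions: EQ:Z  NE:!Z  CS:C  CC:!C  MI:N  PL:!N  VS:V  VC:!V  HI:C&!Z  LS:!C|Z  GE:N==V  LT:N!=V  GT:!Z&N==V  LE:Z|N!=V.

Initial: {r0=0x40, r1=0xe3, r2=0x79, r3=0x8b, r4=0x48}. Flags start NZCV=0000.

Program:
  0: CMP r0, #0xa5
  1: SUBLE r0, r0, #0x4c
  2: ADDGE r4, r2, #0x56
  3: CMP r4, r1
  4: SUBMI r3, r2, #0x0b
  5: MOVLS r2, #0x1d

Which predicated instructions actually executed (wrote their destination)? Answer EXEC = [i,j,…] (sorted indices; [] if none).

EXEC = [2,4,5]

0: ✓ CMP  NZCV=1001
1: · SUBLE
2: ✓ ADDGE  r4←0xcf
3: ✓ CMP  NZCV=1000
4: ✓ SUBMI  r3←0x6e
5: ✓ MOVLS  r2←0x1d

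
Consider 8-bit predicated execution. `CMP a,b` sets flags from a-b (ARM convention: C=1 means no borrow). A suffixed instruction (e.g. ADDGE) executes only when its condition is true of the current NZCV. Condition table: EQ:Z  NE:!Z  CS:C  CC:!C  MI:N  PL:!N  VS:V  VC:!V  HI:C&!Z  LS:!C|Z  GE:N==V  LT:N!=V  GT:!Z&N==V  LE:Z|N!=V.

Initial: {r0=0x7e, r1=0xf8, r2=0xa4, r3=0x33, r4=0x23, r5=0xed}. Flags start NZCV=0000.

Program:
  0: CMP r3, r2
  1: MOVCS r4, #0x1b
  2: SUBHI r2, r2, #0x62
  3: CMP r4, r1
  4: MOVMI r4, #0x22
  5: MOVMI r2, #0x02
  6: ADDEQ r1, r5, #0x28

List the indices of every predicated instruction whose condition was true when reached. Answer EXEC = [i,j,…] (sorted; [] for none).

EXEC = []

[0] flags=1001 → (cmp)
[1] flags=1001 CS?F → skip
[2] flags=1001 HI?F → skip
[3] flags=0000 → (cmp)
[4] flags=0000 MI?F → skip
[5] flags=0000 MI?F → skip
[6] flags=0000 EQ?F → skip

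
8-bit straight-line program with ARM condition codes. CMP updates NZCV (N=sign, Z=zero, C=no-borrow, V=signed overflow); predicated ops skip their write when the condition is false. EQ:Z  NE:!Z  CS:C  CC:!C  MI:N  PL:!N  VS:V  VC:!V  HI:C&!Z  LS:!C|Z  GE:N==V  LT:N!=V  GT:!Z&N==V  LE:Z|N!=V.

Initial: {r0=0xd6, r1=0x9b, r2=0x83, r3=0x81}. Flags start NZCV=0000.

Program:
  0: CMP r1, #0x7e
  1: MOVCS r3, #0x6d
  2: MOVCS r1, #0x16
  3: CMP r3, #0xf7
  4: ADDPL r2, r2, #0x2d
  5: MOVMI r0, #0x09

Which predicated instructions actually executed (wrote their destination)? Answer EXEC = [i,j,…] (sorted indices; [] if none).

0: ✓ CMP  NZCV=0011
1: ✓ MOVCS  r3←0x6d
2: ✓ MOVCS  r1←0x16
3: ✓ CMP  NZCV=0000
4: ✓ ADDPL  r2←0xb0
5: · MOVMI

EXEC = [1,2,4]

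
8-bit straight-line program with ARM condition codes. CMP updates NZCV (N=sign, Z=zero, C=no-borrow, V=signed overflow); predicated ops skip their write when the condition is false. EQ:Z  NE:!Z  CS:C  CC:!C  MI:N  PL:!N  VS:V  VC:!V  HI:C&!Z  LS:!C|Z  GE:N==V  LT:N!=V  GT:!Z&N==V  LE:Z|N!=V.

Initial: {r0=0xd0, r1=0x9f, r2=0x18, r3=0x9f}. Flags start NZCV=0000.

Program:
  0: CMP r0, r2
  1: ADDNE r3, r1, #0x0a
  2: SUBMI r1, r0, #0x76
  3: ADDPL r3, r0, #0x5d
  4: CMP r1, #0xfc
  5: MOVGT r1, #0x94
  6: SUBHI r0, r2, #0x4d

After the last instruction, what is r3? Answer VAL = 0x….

[0] flags=1010 → (cmp)
[1] flags=1010 NE?T → r3=0xa9
[2] flags=1010 MI?T → r1=0x5a
[3] flags=1010 PL?F → skip
[4] flags=0000 → (cmp)
[5] flags=0000 GT?T → r1=0x94
[6] flags=0000 HI?F → skip

VAL = 0xa9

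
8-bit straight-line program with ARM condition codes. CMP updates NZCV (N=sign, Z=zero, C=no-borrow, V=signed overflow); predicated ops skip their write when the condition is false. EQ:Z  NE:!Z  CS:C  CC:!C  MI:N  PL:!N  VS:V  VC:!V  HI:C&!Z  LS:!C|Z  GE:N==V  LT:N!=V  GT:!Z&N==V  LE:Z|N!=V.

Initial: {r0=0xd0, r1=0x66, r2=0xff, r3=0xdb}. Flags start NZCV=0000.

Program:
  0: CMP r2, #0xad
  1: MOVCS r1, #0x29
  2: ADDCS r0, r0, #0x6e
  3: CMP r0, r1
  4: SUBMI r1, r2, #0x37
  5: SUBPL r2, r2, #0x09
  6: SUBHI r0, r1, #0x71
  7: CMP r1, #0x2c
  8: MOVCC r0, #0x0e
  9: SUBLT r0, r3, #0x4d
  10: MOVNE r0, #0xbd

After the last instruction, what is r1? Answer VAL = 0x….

0: ✓ CMP  NZCV=0010
1: ✓ MOVCS  r1←0x29
2: ✓ ADDCS  r0←0x3e
3: ✓ CMP  NZCV=0010
4: · SUBMI
5: ✓ SUBPL  r2←0xf6
6: ✓ SUBHI  r0←0xb8
7: ✓ CMP  NZCV=1000
8: ✓ MOVCC  r0←0x0e
9: ✓ SUBLT  r0←0x8e
10: ✓ MOVNE  r0←0xbd

VAL = 0x29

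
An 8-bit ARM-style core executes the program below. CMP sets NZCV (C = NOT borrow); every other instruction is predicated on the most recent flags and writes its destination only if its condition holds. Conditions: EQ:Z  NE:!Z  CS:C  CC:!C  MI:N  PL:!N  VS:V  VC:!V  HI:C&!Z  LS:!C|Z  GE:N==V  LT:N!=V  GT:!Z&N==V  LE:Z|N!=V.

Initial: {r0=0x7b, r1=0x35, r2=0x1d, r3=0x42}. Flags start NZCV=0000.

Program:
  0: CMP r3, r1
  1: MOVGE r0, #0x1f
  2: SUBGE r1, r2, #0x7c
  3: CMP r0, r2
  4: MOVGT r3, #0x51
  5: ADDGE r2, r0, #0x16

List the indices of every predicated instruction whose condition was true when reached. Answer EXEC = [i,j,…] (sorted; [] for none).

[0] flags=0010 → (cmp)
[1] flags=0010 GE?T → r0=0x1f
[2] flags=0010 GE?T → r1=0xa1
[3] flags=0010 → (cmp)
[4] flags=0010 GT?T → r3=0x51
[5] flags=0010 GE?T → r2=0x35

EXEC = [1,2,4,5]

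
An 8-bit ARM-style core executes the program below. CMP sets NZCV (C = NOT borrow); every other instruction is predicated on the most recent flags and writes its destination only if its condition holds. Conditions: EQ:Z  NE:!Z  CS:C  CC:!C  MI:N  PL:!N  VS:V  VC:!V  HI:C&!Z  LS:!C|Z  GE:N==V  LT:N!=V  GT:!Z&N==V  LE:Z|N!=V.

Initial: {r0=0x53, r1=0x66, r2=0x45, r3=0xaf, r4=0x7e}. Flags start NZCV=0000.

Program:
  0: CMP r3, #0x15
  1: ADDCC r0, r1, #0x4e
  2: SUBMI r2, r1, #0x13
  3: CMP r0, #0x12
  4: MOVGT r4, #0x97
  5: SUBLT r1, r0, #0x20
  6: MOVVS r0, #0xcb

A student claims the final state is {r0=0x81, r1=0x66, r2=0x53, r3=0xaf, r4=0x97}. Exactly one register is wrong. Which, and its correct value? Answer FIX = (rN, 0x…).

0: ✓ CMP  NZCV=1010
1: · ADDCC
2: ✓ SUBMI  r2←0x53
3: ✓ CMP  NZCV=0010
4: ✓ MOVGT  r4←0x97
5: · SUBLT
6: · MOVVS

FIX = (r0, 0x53)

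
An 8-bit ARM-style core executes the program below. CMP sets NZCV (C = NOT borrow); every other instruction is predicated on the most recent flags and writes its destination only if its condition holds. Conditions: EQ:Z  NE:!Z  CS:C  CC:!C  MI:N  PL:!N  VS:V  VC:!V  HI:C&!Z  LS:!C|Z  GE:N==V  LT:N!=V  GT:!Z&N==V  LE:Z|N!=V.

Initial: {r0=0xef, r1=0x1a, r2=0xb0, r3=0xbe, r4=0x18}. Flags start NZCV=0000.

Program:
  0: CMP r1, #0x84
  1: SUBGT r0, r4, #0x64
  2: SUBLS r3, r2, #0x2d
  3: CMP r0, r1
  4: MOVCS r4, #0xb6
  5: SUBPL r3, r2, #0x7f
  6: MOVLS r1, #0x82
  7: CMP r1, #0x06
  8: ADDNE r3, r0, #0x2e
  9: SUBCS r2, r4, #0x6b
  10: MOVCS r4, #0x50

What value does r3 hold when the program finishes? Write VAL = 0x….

VAL = 0xe2

0: ✓ CMP  NZCV=1001
1: ✓ SUBGT  r0←0xb4
2: ✓ SUBLS  r3←0x83
3: ✓ CMP  NZCV=1010
4: ✓ MOVCS  r4←0xb6
5: · SUBPL
6: · MOVLS
7: ✓ CMP  NZCV=0010
8: ✓ ADDNE  r3←0xe2
9: ✓ SUBCS  r2←0x4b
10: ✓ MOVCS  r4←0x50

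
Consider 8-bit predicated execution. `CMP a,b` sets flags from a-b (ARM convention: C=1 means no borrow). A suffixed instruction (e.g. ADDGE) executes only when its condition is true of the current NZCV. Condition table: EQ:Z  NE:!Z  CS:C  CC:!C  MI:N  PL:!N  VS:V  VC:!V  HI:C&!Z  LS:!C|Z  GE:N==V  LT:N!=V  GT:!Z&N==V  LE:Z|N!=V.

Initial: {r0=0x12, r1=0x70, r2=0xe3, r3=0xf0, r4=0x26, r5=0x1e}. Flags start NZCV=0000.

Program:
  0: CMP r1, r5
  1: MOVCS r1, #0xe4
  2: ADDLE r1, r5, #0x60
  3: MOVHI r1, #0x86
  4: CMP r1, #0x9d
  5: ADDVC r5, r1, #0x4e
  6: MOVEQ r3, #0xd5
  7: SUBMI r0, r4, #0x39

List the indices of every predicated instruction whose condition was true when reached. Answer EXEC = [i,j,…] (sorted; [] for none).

0: ✓ CMP  NZCV=0010
1: ✓ MOVCS  r1←0xe4
2: · ADDLE
3: ✓ MOVHI  r1←0x86
4: ✓ CMP  NZCV=1000
5: ✓ ADDVC  r5←0xd4
6: · MOVEQ
7: ✓ SUBMI  r0←0xed

EXEC = [1,3,5,7]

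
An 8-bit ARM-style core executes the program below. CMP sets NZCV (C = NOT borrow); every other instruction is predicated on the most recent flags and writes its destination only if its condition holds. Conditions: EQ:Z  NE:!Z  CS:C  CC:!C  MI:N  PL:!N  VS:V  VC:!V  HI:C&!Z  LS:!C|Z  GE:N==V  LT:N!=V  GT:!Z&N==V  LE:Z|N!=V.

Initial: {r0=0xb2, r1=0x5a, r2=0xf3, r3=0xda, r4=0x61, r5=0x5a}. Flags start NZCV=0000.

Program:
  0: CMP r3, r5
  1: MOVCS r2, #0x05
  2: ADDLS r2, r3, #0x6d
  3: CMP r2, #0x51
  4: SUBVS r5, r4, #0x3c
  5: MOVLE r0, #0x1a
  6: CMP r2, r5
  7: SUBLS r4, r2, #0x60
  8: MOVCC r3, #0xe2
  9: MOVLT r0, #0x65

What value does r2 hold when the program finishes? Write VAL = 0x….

VAL = 0x05

[0] flags=1010 → (cmp)
[1] flags=1010 CS?T → r2=0x05
[2] flags=1010 LS?F → skip
[3] flags=1000 → (cmp)
[4] flags=1000 VS?F → skip
[5] flags=1000 LE?T → r0=0x1a
[6] flags=1000 → (cmp)
[7] flags=1000 LS?T → r4=0xa5
[8] flags=1000 CC?T → r3=0xe2
[9] flags=1000 LT?T → r0=0x65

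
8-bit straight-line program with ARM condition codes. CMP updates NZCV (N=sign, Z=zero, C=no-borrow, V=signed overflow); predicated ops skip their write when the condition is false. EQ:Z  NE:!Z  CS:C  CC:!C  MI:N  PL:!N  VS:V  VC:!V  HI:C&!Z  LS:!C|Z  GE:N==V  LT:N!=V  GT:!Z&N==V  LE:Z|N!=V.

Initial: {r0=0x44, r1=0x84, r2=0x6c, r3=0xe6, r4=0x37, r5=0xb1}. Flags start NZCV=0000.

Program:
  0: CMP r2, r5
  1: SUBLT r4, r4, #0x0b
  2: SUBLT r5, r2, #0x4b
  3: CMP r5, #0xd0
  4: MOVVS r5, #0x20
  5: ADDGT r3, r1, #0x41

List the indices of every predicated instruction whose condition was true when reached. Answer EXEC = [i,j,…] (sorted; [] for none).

[0] flags=1001 → (cmp)
[1] flags=1001 LT?F → skip
[2] flags=1001 LT?F → skip
[3] flags=1000 → (cmp)
[4] flags=1000 VS?F → skip
[5] flags=1000 GT?F → skip

EXEC = []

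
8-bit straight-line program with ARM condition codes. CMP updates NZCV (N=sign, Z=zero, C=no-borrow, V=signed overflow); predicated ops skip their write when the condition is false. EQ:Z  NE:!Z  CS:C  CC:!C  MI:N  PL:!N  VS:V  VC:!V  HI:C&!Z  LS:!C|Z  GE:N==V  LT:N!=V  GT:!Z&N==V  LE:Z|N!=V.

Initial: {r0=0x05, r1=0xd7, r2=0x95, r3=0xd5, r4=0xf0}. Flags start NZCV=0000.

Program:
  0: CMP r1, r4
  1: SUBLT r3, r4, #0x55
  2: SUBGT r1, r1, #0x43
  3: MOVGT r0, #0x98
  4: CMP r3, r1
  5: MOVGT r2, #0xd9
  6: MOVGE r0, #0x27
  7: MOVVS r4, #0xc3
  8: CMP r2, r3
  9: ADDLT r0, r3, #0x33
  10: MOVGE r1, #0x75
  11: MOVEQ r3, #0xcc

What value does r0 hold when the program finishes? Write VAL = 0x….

0: ✓ CMP  NZCV=1000
1: ✓ SUBLT  r3←0x9b
2: · SUBGT
3: · MOVGT
4: ✓ CMP  NZCV=1000
5: · MOVGT
6: · MOVGE
7: · MOVVS
8: ✓ CMP  NZCV=1000
9: ✓ ADDLT  r0←0xce
10: · MOVGE
11: · MOVEQ

VAL = 0xce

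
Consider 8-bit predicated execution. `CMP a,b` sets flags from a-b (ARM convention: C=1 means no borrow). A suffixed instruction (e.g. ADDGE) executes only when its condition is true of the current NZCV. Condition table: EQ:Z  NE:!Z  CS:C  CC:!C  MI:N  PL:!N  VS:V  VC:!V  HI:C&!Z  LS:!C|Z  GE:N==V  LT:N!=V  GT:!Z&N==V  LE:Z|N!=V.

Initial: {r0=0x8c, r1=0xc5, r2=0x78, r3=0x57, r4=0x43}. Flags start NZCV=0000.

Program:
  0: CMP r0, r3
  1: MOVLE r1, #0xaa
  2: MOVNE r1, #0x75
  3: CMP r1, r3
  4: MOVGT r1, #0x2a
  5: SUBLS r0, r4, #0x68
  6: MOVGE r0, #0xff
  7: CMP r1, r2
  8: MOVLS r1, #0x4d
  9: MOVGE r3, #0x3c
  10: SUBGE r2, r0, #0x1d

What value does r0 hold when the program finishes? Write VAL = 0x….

[0] flags=0011 → (cmp)
[1] flags=0011 LE?T → r1=0xaa
[2] flags=0011 NE?T → r1=0x75
[3] flags=0010 → (cmp)
[4] flags=0010 GT?T → r1=0x2a
[5] flags=0010 LS?F → skip
[6] flags=0010 GE?T → r0=0xff
[7] flags=1000 → (cmp)
[8] flags=1000 LS?T → r1=0x4d
[9] flags=1000 GE?F → skip
[10] flags=1000 GE?F → skip

VAL = 0xff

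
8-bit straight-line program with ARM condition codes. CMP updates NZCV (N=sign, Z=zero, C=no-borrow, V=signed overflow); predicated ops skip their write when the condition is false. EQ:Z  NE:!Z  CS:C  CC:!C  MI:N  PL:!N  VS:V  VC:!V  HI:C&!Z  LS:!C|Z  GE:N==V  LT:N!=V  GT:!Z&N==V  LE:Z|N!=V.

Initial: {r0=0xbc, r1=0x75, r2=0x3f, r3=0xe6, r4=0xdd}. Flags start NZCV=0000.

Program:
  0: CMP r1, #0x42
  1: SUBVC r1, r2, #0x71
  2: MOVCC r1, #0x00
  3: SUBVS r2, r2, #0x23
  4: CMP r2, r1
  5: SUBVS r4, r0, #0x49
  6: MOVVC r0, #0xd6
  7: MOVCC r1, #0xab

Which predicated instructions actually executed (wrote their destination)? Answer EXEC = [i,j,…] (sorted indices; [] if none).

0: ✓ CMP  NZCV=0010
1: ✓ SUBVC  r1←0xce
2: · MOVCC
3: · SUBVS
4: ✓ CMP  NZCV=0000
5: · SUBVS
6: ✓ MOVVC  r0←0xd6
7: ✓ MOVCC  r1←0xab

EXEC = [1,6,7]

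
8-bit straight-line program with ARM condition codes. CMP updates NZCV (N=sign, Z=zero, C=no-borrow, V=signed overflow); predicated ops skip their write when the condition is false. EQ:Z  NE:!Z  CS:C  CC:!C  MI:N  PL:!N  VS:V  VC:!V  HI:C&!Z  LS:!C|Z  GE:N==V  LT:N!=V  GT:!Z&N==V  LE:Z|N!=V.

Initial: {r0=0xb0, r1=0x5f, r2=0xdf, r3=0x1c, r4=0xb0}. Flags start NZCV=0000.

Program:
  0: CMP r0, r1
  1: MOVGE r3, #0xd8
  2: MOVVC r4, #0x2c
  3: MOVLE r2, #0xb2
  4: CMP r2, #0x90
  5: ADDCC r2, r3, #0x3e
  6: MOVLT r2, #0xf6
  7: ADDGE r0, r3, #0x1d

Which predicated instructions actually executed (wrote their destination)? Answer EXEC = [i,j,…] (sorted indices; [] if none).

EXEC = [3,7]

[0] flags=0011 → (cmp)
[1] flags=0011 GE?F → skip
[2] flags=0011 VC?F → skip
[3] flags=0011 LE?T → r2=0xb2
[4] flags=0010 → (cmp)
[5] flags=0010 CC?F → skip
[6] flags=0010 LT?F → skip
[7] flags=0010 GE?T → r0=0x39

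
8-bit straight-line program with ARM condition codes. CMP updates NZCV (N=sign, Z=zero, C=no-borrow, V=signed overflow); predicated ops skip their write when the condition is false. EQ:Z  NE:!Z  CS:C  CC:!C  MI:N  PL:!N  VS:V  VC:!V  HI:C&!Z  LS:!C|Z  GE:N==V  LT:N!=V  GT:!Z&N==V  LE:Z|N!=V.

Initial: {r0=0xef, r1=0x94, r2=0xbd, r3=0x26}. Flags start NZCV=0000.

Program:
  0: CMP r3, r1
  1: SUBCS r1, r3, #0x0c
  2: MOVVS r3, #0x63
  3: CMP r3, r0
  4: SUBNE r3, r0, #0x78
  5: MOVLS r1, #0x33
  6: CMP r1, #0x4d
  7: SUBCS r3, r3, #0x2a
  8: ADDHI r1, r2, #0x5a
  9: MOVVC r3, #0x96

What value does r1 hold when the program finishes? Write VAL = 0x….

0: ✓ CMP  NZCV=1001
1: · SUBCS
2: ✓ MOVVS  r3←0x63
3: ✓ CMP  NZCV=0000
4: ✓ SUBNE  r3←0x77
5: ✓ MOVLS  r1←0x33
6: ✓ CMP  NZCV=1000
7: · SUBCS
8: · ADDHI
9: ✓ MOVVC  r3←0x96

VAL = 0x33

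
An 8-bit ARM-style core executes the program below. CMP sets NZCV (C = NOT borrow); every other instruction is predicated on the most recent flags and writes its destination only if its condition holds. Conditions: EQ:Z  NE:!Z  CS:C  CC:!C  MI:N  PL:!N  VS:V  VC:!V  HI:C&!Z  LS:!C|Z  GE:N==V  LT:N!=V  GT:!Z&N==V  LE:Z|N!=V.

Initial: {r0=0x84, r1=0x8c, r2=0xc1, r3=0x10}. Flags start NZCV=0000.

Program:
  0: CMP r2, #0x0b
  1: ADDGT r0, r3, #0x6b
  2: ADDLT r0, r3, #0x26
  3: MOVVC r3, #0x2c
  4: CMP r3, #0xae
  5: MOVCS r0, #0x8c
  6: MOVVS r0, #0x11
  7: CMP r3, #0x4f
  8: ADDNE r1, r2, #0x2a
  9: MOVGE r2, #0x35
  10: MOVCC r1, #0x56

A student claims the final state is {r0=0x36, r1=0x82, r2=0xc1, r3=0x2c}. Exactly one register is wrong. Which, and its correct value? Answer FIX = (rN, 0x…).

[0] flags=1010 → (cmp)
[1] flags=1010 GT?F → skip
[2] flags=1010 LT?T → r0=0x36
[3] flags=1010 VC?T → r3=0x2c
[4] flags=0000 → (cmp)
[5] flags=0000 CS?F → skip
[6] flags=0000 VS?F → skip
[7] flags=1000 → (cmp)
[8] flags=1000 NE?T → r1=0xeb
[9] flags=1000 GE?F → skip
[10] flags=1000 CC?T → r1=0x56

FIX = (r1, 0x56)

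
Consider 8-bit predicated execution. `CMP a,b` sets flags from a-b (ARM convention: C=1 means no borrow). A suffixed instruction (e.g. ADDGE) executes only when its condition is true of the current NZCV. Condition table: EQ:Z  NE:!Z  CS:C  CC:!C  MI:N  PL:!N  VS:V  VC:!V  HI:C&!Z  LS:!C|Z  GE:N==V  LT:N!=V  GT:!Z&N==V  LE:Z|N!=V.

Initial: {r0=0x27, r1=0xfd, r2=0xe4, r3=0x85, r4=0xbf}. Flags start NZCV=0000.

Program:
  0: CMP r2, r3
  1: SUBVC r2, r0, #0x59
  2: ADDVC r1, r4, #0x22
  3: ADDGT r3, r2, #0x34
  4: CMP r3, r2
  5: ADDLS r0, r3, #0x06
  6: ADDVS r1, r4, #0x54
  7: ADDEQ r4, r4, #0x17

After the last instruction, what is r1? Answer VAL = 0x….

VAL = 0xe1

0: ✓ CMP  NZCV=0010
1: ✓ SUBVC  r2←0xce
2: ✓ ADDVC  r1←0xe1
3: ✓ ADDGT  r3←0x02
4: ✓ CMP  NZCV=0000
5: ✓ ADDLS  r0←0x08
6: · ADDVS
7: · ADDEQ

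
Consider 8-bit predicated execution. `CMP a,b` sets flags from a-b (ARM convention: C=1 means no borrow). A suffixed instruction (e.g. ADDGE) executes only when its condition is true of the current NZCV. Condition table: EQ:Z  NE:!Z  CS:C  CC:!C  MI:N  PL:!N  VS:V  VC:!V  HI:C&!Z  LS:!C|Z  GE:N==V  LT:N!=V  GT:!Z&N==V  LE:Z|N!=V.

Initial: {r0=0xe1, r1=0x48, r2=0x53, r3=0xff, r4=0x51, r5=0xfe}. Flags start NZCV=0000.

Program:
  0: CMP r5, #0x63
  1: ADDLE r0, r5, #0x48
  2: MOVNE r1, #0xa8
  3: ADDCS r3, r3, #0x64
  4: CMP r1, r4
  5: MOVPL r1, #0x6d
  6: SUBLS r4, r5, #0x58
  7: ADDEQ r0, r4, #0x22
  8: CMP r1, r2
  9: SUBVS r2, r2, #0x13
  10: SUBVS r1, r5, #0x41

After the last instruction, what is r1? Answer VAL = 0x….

[0] flags=1010 → (cmp)
[1] flags=1010 LE?T → r0=0x46
[2] flags=1010 NE?T → r1=0xa8
[3] flags=1010 CS?T → r3=0x63
[4] flags=0011 → (cmp)
[5] flags=0011 PL?T → r1=0x6d
[6] flags=0011 LS?F → skip
[7] flags=0011 EQ?F → skip
[8] flags=0010 → (cmp)
[9] flags=0010 VS?F → skip
[10] flags=0010 VS?F → skip

VAL = 0x6d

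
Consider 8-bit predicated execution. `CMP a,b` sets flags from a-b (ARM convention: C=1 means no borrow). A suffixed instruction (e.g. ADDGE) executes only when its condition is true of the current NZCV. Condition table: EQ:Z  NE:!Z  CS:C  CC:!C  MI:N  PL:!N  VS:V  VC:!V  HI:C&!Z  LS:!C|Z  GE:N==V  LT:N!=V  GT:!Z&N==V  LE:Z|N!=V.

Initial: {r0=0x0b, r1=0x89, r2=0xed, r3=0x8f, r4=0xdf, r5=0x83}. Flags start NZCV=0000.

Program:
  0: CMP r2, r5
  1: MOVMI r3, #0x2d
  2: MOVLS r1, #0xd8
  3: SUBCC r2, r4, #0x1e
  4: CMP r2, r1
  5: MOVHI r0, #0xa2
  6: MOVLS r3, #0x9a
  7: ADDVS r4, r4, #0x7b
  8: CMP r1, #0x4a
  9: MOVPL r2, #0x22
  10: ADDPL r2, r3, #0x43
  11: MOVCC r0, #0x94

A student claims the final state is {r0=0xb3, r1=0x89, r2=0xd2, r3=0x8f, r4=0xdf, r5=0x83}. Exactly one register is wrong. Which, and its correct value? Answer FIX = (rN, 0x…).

FIX = (r0, 0xa2)

0: ✓ CMP  NZCV=0010
1: · MOVMI
2: · MOVLS
3: · SUBCC
4: ✓ CMP  NZCV=0010
5: ✓ MOVHI  r0←0xa2
6: · MOVLS
7: · ADDVS
8: ✓ CMP  NZCV=0011
9: ✓ MOVPL  r2←0x22
10: ✓ ADDPL  r2←0xd2
11: · MOVCC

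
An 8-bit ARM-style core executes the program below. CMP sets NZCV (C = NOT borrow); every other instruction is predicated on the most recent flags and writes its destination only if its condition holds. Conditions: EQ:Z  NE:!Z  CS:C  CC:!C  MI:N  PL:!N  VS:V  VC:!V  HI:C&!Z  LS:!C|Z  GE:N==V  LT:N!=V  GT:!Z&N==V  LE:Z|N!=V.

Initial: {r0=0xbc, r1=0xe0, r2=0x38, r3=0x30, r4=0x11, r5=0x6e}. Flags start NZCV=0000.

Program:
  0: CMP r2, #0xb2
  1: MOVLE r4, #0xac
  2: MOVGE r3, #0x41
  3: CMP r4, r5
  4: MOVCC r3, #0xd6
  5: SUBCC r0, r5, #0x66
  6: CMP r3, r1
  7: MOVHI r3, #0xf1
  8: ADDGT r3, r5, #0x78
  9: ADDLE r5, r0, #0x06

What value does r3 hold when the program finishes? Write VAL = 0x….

VAL = 0xd6

[0] flags=1001 → (cmp)
[1] flags=1001 LE?F → skip
[2] flags=1001 GE?T → r3=0x41
[3] flags=1000 → (cmp)
[4] flags=1000 CC?T → r3=0xd6
[5] flags=1000 CC?T → r0=0x08
[6] flags=1000 → (cmp)
[7] flags=1000 HI?F → skip
[8] flags=1000 GT?F → skip
[9] flags=1000 LE?T → r5=0x0e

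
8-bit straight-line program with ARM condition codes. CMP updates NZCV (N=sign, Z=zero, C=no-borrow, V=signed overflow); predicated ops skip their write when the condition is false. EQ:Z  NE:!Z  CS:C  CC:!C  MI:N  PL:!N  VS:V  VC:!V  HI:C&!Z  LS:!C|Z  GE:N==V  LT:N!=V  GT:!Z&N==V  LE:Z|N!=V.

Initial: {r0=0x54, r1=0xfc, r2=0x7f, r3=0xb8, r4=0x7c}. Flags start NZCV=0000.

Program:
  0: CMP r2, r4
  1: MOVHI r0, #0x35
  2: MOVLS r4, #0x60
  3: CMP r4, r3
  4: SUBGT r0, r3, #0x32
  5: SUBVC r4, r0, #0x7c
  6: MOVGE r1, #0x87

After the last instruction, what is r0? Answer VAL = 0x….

VAL = 0x86

0: ✓ CMP  NZCV=0010
1: ✓ MOVHI  r0←0x35
2: · MOVLS
3: ✓ CMP  NZCV=1001
4: ✓ SUBGT  r0←0x86
5: · SUBVC
6: ✓ MOVGE  r1←0x87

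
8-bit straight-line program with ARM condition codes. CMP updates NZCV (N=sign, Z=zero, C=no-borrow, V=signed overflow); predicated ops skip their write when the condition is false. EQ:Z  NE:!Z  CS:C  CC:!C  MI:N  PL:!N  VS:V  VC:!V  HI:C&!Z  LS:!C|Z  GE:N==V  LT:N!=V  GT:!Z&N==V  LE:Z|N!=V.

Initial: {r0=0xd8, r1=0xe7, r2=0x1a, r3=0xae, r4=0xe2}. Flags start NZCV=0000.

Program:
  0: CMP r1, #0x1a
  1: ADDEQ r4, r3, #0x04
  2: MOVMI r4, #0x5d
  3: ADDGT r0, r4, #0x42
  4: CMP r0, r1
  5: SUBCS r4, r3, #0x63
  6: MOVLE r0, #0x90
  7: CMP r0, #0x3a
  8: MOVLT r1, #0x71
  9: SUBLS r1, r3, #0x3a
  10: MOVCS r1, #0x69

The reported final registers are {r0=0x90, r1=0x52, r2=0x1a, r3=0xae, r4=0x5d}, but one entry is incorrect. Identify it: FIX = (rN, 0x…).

[0] flags=1010 → (cmp)
[1] flags=1010 EQ?F → skip
[2] flags=1010 MI?T → r4=0x5d
[3] flags=1010 GT?F → skip
[4] flags=1000 → (cmp)
[5] flags=1000 CS?F → skip
[6] flags=1000 LE?T → r0=0x90
[7] flags=0011 → (cmp)
[8] flags=0011 LT?T → r1=0x71
[9] flags=0011 LS?F → skip
[10] flags=0011 CS?T → r1=0x69

FIX = (r1, 0x69)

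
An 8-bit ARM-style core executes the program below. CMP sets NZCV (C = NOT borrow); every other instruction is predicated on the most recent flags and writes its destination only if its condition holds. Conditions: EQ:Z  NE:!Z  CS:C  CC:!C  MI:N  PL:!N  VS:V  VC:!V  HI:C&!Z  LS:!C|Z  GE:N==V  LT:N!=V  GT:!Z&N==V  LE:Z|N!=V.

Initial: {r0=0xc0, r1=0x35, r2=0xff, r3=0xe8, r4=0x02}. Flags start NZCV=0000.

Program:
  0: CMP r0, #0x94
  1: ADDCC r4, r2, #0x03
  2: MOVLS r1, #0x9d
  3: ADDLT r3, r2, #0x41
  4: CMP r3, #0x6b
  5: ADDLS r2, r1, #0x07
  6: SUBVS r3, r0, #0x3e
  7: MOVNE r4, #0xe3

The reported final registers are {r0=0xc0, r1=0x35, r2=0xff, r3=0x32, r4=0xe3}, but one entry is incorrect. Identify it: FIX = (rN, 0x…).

FIX = (r3, 0x82)

0: ✓ CMP  NZCV=0010
1: · ADDCC
2: · MOVLS
3: · ADDLT
4: ✓ CMP  NZCV=0011
5: · ADDLS
6: ✓ SUBVS  r3←0x82
7: ✓ MOVNE  r4←0xe3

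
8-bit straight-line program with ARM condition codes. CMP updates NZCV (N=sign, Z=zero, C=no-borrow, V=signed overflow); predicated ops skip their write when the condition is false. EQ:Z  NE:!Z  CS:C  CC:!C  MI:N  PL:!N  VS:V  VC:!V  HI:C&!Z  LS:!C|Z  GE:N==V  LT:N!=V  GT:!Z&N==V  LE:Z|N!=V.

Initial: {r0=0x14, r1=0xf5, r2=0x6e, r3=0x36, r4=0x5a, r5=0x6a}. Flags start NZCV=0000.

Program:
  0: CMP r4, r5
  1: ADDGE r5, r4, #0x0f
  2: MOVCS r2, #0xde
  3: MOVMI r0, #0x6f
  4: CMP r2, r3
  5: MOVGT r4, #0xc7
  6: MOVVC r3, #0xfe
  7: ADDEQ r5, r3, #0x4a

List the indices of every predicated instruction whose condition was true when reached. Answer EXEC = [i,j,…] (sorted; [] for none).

0: ✓ CMP  NZCV=1000
1: · ADDGE
2: · MOVCS
3: ✓ MOVMI  r0←0x6f
4: ✓ CMP  NZCV=0010
5: ✓ MOVGT  r4←0xc7
6: ✓ MOVVC  r3←0xfe
7: · ADDEQ

EXEC = [3,5,6]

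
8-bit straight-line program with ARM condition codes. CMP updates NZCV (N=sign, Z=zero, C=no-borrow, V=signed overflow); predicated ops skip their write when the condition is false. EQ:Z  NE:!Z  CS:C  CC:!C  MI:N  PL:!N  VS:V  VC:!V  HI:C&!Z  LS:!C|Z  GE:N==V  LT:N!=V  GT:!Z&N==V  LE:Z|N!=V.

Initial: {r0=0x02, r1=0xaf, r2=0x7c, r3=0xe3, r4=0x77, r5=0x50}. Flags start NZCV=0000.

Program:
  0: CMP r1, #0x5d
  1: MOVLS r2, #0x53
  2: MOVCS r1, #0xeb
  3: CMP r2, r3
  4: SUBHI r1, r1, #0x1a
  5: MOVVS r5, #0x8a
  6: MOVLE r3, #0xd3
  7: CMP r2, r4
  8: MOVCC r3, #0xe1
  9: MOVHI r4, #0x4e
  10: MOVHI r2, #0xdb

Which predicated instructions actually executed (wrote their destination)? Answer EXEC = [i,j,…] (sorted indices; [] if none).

0: ✓ CMP  NZCV=0011
1: · MOVLS
2: ✓ MOVCS  r1←0xeb
3: ✓ CMP  NZCV=1001
4: · SUBHI
5: ✓ MOVVS  r5←0x8a
6: · MOVLE
7: ✓ CMP  NZCV=0010
8: · MOVCC
9: ✓ MOVHI  r4←0x4e
10: ✓ MOVHI  r2←0xdb

EXEC = [2,5,9,10]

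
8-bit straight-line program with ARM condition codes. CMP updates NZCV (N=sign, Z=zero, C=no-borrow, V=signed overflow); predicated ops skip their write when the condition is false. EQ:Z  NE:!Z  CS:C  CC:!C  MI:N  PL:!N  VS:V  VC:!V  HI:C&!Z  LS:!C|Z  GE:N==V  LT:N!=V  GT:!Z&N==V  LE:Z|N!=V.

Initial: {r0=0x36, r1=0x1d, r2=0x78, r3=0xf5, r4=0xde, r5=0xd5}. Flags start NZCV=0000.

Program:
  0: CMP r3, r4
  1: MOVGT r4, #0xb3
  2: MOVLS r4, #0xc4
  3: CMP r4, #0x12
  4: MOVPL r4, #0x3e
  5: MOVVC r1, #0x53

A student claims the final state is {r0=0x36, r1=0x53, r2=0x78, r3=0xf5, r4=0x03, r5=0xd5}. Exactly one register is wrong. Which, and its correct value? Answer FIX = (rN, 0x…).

0: ✓ CMP  NZCV=0010
1: ✓ MOVGT  r4←0xb3
2: · MOVLS
3: ✓ CMP  NZCV=1010
4: · MOVPL
5: ✓ MOVVC  r1←0x53

FIX = (r4, 0xb3)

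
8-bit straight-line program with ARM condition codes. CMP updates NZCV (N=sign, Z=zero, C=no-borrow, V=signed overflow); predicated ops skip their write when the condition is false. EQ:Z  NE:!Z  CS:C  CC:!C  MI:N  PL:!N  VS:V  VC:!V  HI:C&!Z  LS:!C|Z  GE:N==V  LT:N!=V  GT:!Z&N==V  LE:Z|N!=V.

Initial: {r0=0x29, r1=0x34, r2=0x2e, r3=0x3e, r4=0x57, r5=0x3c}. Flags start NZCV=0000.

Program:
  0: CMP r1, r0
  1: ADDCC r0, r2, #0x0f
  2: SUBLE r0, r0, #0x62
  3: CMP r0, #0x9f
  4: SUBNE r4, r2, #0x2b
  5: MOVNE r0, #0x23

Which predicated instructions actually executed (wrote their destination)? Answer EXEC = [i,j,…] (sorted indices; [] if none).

0: ✓ CMP  NZCV=0010
1: · ADDCC
2: · SUBLE
3: ✓ CMP  NZCV=1001
4: ✓ SUBNE  r4←0x03
5: ✓ MOVNE  r0←0x23

EXEC = [4,5]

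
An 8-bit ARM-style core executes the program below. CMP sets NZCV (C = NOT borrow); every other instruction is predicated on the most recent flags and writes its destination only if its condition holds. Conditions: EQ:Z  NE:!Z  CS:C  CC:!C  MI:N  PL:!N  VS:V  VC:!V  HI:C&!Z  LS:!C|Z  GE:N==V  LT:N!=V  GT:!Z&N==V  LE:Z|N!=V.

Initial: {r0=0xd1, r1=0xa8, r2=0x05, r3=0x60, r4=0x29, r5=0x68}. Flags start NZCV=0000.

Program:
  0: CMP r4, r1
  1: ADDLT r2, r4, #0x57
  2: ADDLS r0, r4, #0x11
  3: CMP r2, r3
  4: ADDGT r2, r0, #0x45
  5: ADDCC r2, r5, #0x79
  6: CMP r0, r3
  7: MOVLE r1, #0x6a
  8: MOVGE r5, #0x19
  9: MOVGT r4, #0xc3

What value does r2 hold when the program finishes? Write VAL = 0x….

0: ✓ CMP  NZCV=1001
1: · ADDLT
2: ✓ ADDLS  r0←0x3a
3: ✓ CMP  NZCV=1000
4: · ADDGT
5: ✓ ADDCC  r2←0xe1
6: ✓ CMP  NZCV=1000
7: ✓ MOVLE  r1←0x6a
8: · MOVGE
9: · MOVGT

VAL = 0xe1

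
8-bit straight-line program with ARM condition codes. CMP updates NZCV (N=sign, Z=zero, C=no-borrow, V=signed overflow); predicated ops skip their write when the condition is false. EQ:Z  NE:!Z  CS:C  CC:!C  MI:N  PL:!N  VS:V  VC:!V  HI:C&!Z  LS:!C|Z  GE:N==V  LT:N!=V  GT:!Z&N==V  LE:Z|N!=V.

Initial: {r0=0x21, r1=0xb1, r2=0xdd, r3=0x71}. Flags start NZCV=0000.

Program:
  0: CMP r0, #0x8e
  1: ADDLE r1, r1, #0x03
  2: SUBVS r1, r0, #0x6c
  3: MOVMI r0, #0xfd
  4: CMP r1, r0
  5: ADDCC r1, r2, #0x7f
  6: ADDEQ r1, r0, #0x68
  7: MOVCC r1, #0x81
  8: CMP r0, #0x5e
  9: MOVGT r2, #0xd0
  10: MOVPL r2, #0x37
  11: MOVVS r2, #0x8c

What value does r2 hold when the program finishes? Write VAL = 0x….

[0] flags=1001 → (cmp)
[1] flags=1001 LE?F → skip
[2] flags=1001 VS?T → r1=0xb5
[3] flags=1001 MI?T → r0=0xfd
[4] flags=1000 → (cmp)
[5] flags=1000 CC?T → r1=0x5c
[6] flags=1000 EQ?F → skip
[7] flags=1000 CC?T → r1=0x81
[8] flags=1010 → (cmp)
[9] flags=1010 GT?F → skip
[10] flags=1010 PL?F → skip
[11] flags=1010 VS?F → skip

VAL = 0xdd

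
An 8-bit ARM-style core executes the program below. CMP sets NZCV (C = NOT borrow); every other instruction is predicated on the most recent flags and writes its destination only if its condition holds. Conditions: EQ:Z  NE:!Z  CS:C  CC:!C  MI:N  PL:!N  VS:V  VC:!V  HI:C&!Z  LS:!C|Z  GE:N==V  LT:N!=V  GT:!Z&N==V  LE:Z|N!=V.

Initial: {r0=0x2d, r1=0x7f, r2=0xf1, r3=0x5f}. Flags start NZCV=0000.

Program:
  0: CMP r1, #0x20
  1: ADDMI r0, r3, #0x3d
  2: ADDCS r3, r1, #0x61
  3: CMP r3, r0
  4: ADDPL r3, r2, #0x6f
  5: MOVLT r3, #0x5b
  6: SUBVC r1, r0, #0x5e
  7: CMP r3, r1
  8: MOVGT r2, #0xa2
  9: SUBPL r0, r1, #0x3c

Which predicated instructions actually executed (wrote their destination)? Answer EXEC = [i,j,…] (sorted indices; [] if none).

[0] flags=0010 → (cmp)
[1] flags=0010 MI?F → skip
[2] flags=0010 CS?T → r3=0xe0
[3] flags=1010 → (cmp)
[4] flags=1010 PL?F → skip
[5] flags=1010 LT?T → r3=0x5b
[6] flags=1010 VC?T → r1=0xcf
[7] flags=1001 → (cmp)
[8] flags=1001 GT?T → r2=0xa2
[9] flags=1001 PL?F → skip

EXEC = [2,5,6,8]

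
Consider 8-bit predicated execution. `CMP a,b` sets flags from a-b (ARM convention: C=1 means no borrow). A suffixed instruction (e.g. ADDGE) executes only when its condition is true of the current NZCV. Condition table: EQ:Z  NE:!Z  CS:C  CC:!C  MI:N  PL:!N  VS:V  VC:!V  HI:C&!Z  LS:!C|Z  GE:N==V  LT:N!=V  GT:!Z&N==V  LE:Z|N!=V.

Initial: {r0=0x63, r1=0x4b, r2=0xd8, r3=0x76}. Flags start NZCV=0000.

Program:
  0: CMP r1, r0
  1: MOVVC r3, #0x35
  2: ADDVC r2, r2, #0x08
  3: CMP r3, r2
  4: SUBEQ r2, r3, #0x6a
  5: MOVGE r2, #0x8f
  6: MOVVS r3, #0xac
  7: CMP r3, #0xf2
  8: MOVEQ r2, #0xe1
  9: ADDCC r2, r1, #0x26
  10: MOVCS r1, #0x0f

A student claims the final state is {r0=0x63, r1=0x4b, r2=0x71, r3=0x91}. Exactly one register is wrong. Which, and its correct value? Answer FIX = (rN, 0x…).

0: ✓ CMP  NZCV=1000
1: ✓ MOVVC  r3←0x35
2: ✓ ADDVC  r2←0xe0
3: ✓ CMP  NZCV=0000
4: · SUBEQ
5: ✓ MOVGE  r2←0x8f
6: · MOVVS
7: ✓ CMP  NZCV=0000
8: · MOVEQ
9: ✓ ADDCC  r2←0x71
10: · MOVCS

FIX = (r3, 0x35)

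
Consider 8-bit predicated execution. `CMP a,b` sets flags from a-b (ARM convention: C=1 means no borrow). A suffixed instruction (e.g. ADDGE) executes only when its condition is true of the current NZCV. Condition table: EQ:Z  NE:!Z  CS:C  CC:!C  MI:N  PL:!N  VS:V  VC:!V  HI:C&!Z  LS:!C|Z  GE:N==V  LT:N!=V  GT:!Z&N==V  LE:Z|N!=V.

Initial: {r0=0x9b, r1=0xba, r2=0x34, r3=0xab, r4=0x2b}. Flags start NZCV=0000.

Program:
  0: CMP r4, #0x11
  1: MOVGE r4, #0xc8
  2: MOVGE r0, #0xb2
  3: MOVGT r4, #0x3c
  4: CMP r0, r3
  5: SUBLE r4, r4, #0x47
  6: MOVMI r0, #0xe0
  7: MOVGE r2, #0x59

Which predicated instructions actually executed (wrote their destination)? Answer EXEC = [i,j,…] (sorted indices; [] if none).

EXEC = [1,2,3,7]

0: ✓ CMP  NZCV=0010
1: ✓ MOVGE  r4←0xc8
2: ✓ MOVGE  r0←0xb2
3: ✓ MOVGT  r4←0x3c
4: ✓ CMP  NZCV=0010
5: · SUBLE
6: · MOVMI
7: ✓ MOVGE  r2←0x59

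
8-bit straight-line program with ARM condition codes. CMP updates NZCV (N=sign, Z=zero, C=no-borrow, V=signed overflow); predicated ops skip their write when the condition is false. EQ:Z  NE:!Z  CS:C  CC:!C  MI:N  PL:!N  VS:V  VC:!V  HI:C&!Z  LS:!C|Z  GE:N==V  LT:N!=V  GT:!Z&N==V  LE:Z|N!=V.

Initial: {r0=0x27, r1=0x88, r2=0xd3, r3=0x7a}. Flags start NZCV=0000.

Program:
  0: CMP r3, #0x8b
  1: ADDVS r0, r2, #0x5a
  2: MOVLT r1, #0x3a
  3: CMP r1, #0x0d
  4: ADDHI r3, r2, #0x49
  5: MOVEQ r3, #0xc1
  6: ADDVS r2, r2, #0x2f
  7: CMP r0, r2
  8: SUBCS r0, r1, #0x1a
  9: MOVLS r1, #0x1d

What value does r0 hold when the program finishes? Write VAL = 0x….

VAL = 0x6e

0: ✓ CMP  NZCV=1001
1: ✓ ADDVS  r0←0x2d
2: · MOVLT
3: ✓ CMP  NZCV=0011
4: ✓ ADDHI  r3←0x1c
5: · MOVEQ
6: ✓ ADDVS  r2←0x02
7: ✓ CMP  NZCV=0010
8: ✓ SUBCS  r0←0x6e
9: · MOVLS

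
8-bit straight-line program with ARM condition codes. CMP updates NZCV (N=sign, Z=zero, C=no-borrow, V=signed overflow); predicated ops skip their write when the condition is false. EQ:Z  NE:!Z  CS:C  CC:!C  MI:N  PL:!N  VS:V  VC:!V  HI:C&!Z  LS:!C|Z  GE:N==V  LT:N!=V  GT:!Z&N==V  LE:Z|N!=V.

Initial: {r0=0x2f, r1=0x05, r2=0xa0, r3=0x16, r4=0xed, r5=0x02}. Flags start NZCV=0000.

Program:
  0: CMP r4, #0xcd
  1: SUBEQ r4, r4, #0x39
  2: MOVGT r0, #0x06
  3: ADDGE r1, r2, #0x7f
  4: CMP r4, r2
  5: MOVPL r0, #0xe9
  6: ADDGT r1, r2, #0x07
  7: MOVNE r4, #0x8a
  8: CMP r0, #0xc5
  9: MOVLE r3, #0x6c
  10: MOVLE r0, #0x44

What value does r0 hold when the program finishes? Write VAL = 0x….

0: ✓ CMP  NZCV=0010
1: · SUBEQ
2: ✓ MOVGT  r0←0x06
3: ✓ ADDGE  r1←0x1f
4: ✓ CMP  NZCV=0010
5: ✓ MOVPL  r0←0xe9
6: ✓ ADDGT  r1←0xa7
7: ✓ MOVNE  r4←0x8a
8: ✓ CMP  NZCV=0010
9: · MOVLE
10: · MOVLE

VAL = 0xe9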